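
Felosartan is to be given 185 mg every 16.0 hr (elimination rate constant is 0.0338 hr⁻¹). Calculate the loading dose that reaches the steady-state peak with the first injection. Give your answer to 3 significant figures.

443 mg

Accumulation ratio R = 1 / (1 − e^(−kτ)) = 1 / (1 − e^(−0.03380×16.0)) = 1 / (1 − 0.5823) = 2.394
Loading dose = maintenance dose × R = 185 × 2.394 ≈ 443 mg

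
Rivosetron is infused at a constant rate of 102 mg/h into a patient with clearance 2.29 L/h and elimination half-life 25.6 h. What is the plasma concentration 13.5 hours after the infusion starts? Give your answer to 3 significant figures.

13.6 mg/L

Css = rate / CL = 102 / 2.29 = 44.54 mg/L
k = ln 2 / 25.6 = 0.02708 h⁻¹
C(t) = Css (1 − e^(−kt)) = 44.54 × (1 − e^(−0.3655)) = 44.54 × 0.3062 ≈ 13.6 mg/L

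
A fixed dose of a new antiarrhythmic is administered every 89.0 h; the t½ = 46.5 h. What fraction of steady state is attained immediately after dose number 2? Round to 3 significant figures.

k = ln 2 / 46.5 = 0.01491 h⁻¹
f_n = 1 − e^(−nkτ) = 1 − e^(−2 × 0.01491 × 89.0) = 1 − e^(−2.653) = 1 − 0.07042 ≈ 0.930

0.930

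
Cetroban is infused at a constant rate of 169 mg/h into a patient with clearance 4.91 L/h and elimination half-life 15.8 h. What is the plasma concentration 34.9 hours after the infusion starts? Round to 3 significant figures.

Css = rate / CL = 169 / 4.91 = 34.42 mg/L
k = ln 2 / 15.8 = 0.04387 h⁻¹
C(t) = Css (1 − e^(−kt)) = 34.42 × (1 − e^(−1.531)) = 34.42 × 0.7837 ≈ 27.0 mg/L

27.0 mg/L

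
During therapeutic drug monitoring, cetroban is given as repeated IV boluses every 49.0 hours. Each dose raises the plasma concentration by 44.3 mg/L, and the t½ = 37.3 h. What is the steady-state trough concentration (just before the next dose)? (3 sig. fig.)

29.8 mg/L

k = ln 2 / 37.3 = 0.01858 h⁻¹
Fraction remaining after one interval: e^(−kτ) = e^(−0.01858 × 49.0) = 0.4023
R = 1 / (1 − 0.4023) = 1.673
Css,max = 44.3 × 1.673 = 74.12 mg/L
Css,min = Css,max × e^(−kτ) = 74.12 × 0.4023 ≈ 29.8 mg/L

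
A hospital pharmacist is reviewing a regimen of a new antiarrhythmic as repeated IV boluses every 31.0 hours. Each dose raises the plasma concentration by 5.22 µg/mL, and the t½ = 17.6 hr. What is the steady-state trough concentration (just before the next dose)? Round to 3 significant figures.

k = ln 2 / 17.6 = 0.03938 hr⁻¹
Fraction remaining after one interval: e^(−kτ) = e^(−0.03938 × 31.0) = 0.2950
R = 1 / (1 − 0.2950) = 1.418
Css,max = 5.22 × 1.418 = 7.404 µg/mL
Css,min = Css,max × e^(−kτ) = 7.404 × 0.2950 ≈ 2.18 µg/mL

2.18 µg/mL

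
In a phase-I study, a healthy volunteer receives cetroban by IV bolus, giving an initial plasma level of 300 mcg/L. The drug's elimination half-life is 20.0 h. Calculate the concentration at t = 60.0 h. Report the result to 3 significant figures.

k = ln 2 / 20.0 = 0.03466 h⁻¹
60.0 h is 3.000 half-lives, so C = 300 × (1/2)^3.000 = 300 × 0.1250 ≈ 37.5 mcg/L

37.5 mcg/L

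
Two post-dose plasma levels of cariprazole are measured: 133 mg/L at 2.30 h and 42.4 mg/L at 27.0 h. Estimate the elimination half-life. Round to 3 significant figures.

k = ln(C₁/C₂) / (t₂ − t₁) = ln(133/42.4) / (27.0 − 2.30)
  = 1.143 / 24.70 = 0.04628 h⁻¹
t½ = ln 2 / k = ln 2 / 0.04628 ≈ 15.0 hours

15.0 hours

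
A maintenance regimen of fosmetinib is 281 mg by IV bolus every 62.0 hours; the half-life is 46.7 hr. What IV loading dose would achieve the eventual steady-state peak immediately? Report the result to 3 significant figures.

467 mg

k = ln 2 / 46.7 = 0.01484 hr⁻¹
Accumulation ratio R = 1 / (1 − e^(−kτ)) = 1 / (1 − e^(−0.01484×62.0)) = 1 / (1 − 0.3984) = 1.662
Loading dose = maintenance dose × R = 281 × 1.662 ≈ 467 mg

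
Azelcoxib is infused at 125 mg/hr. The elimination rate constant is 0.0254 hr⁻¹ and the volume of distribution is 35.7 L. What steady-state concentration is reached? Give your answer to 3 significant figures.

CL = k · V = 0.0254 × 35.7 = 0.9068 L/hr
Css = rate / CL = 125 / 0.9068 ≈ 138 µg/mL

138 µg/mL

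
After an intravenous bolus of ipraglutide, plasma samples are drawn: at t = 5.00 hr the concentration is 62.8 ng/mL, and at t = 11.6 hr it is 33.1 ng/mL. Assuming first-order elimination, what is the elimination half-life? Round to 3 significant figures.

k = ln(C₁/C₂) / (t₂ − t₁) = ln(62.8/33.1) / (11.6 − 5.00)
  = 0.6404 / 6.600 = 0.09703 hr⁻¹
t½ = ln 2 / k = ln 2 / 0.09703 ≈ 7.14 hours

7.14 hours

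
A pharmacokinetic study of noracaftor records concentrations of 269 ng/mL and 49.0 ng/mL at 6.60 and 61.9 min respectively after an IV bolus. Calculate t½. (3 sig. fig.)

22.5 minutes

k = ln(C₁/C₂) / (t₂ − t₁) = ln(269/49.0) / (61.9 − 6.60)
  = 1.703 / 55.30 = 0.03079 min⁻¹
t½ = ln 2 / k = ln 2 / 0.03079 ≈ 22.5 minutes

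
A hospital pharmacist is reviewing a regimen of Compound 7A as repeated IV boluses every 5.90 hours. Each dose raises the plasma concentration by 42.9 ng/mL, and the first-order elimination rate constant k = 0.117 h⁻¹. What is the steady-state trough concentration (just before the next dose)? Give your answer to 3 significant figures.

43.1 ng/mL

Fraction remaining after one interval: e^(−kτ) = e^(−0.1170 × 5.90) = 0.5014
R = 1 / (1 − 0.5014) = 2.006
Css,max = 42.9 × 2.006 = 86.05 ng/mL
Css,min = Css,max × e^(−kτ) = 86.05 × 0.5014 ≈ 43.1 ng/mL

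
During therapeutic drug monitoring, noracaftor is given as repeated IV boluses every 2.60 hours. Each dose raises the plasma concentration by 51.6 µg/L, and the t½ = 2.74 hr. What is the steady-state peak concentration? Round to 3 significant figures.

k = ln 2 / 2.74 = 0.2530 hr⁻¹
Fraction remaining after one interval: e^(−kτ) = e^(−0.2530 × 2.60) = 0.5180
R = 1 / (1 − 0.5180) = 2.075
Css,max = 51.6 × 2.075 ≈ 107 µg/L

107 µg/L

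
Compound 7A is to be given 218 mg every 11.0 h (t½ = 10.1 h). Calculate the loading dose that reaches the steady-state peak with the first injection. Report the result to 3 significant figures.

411 mg

k = ln 2 / 10.1 = 0.06863 h⁻¹
Accumulation ratio R = 1 / (1 − e^(−kτ)) = 1 / (1 − e^(−0.06863×11.0)) = 1 / (1 − 0.4701) = 1.887
Loading dose = maintenance dose × R = 218 × 1.887 ≈ 411 mg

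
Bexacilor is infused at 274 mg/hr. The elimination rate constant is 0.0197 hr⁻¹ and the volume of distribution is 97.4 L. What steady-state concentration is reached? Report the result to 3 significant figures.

CL = k · V = 0.0197 × 97.4 = 1.919 L/hr
Css = rate / CL = 274 / 1.919 ≈ 143 mg/L

143 mg/L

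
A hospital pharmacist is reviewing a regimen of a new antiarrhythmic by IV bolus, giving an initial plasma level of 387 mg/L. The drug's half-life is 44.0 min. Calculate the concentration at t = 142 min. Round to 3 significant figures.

k = ln 2 / 44.0 = 0.01575 min⁻¹
142 min is 3.227 half-lives, so C = 387 × (1/2)^3.227 = 387 × 0.1068 ≈ 41.3 mg/L

41.3 mg/L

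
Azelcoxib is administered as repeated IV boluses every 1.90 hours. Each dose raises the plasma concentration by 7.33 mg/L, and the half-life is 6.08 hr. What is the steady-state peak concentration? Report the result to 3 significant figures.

k = ln 2 / 6.08 = 0.1140 hr⁻¹
Fraction remaining after one interval: e^(−kτ) = e^(−0.1140 × 1.90) = 0.8052
R = 1 / (1 − 0.8052) = 5.135
Css,max = 7.33 × 5.135 ≈ 37.6 mg/L

37.6 mg/L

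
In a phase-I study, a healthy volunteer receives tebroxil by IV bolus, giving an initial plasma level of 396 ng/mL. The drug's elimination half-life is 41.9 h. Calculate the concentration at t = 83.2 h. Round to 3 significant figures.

k = ln 2 / 41.9 = 0.01654 h⁻¹
C(t) = C₀ e^(−kt) = 396 × e^(−0.01654 × 83.2) = 396 × e^(−1.376) = 396 × 0.2525 ≈ 100 ng/mL

100 ng/mL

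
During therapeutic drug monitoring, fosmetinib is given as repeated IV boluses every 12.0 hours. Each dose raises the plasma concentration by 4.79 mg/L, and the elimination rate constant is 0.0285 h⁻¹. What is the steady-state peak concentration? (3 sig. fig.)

Fraction remaining after one interval: e^(−kτ) = e^(−0.02850 × 12.0) = 0.7103
R = 1 / (1 − 0.7103) = 3.452
Css,max = 4.79 × 3.452 ≈ 16.5 mg/L

16.5 mg/L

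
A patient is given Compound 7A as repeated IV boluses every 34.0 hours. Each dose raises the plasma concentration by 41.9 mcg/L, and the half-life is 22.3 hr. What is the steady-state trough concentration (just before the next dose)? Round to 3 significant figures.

k = ln 2 / 22.3 = 0.03108 hr⁻¹
Fraction remaining after one interval: e^(−kτ) = e^(−0.03108 × 34.0) = 0.3476
R = 1 / (1 − 0.3476) = 1.533
Css,max = 41.9 × 1.533 = 64.22 mcg/L
Css,min = Css,max × e^(−kτ) = 64.22 × 0.3476 ≈ 22.3 mcg/L

22.3 mcg/L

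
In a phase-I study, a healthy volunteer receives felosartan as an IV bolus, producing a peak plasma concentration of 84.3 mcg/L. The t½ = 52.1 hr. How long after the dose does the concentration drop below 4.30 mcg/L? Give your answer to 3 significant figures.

224 hours

k = ln 2 / 52.1 = 0.01330 hr⁻¹
C(t) = C₀ e^(−kt)  ⇒  t = ln(C₀/C) / k
t = ln(84.3/4.30) / 0.01330 = 2.976 / 0.01330 ≈ 224 hours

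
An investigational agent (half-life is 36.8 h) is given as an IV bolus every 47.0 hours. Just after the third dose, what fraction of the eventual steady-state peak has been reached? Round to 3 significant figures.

0.930

k = ln 2 / 36.8 = 0.01884 h⁻¹
f_n = 1 − e^(−nkτ) = 1 − e^(−3 × 0.01884 × 47.0) = 1 − e^(−2.656) = 1 − 0.07024 ≈ 0.930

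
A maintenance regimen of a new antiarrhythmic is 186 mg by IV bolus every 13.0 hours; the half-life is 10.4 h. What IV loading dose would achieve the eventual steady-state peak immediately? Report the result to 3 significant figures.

k = ln 2 / 10.4 = 0.06665 h⁻¹
Accumulation ratio R = 1 / (1 − e^(−kτ)) = 1 / (1 − e^(−0.06665×13.0)) = 1 / (1 − 0.4204) = 1.725
Loading dose = maintenance dose × R = 186 × 1.725 ≈ 321 mg

321 mg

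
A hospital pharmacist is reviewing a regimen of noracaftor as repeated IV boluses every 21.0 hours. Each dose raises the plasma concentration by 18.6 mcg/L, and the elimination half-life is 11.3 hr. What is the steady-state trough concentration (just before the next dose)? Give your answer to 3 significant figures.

7.08 mcg/L

k = ln 2 / 11.3 = 0.06134 hr⁻¹
Fraction remaining after one interval: e^(−kτ) = e^(−0.06134 × 21.0) = 0.2758
R = 1 / (1 − 0.2758) = 1.381
Css,max = 18.6 × 1.381 = 25.68 mcg/L
Css,min = Css,max × e^(−kτ) = 25.68 × 0.2758 ≈ 7.08 mcg/L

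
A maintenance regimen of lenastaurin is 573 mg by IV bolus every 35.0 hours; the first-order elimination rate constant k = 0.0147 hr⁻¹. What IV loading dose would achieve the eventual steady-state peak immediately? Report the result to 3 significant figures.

1420 mg

Accumulation ratio R = 1 / (1 − e^(−kτ)) = 1 / (1 − e^(−0.01470×35.0)) = 1 / (1 − 0.5978) = 2.486
Loading dose = maintenance dose × R = 573 × 2.486 ≈ 1420 mg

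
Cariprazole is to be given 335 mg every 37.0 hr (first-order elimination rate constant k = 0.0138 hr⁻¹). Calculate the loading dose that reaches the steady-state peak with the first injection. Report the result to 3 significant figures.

Accumulation ratio R = 1 / (1 − e^(−kτ)) = 1 / (1 − e^(−0.01380×37.0)) = 1 / (1 − 0.6001) = 2.501
Loading dose = maintenance dose × R = 335 × 2.501 ≈ 838 mg

838 mg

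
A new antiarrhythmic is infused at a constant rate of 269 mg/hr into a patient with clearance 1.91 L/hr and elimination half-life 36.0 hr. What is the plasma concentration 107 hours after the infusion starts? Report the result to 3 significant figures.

Css = rate / CL = 269 / 1.91 = 140.8 µg/mL
k = ln 2 / 36.0 = 0.01925 hr⁻¹
C(t) = Css (1 − e^(−kt)) = 140.8 × (1 − e^(−2.060)) = 140.8 × 0.8726 ≈ 123 µg/mL

123 µg/mL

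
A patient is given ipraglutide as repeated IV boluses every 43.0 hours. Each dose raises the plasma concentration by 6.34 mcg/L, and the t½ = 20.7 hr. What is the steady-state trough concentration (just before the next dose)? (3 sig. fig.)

k = ln 2 / 20.7 = 0.03349 hr⁻¹
Fraction remaining after one interval: e^(−kτ) = e^(−0.03349 × 43.0) = 0.2370
R = 1 / (1 − 0.2370) = 1.311
Css,max = 6.34 × 1.311 = 8.309 mcg/L
Css,min = Css,max × e^(−kτ) = 8.309 × 0.2370 ≈ 1.97 mcg/L

1.97 mcg/L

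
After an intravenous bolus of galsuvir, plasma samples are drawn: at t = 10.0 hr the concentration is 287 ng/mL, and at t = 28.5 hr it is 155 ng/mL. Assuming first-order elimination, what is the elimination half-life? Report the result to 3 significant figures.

k = ln(C₁/C₂) / (t₂ − t₁) = ln(287/155) / (28.5 − 10.0)
  = 0.6161 / 18.50 = 0.03330 hr⁻¹
t½ = ln 2 / k = ln 2 / 0.03330 ≈ 20.8 hours

20.8 hours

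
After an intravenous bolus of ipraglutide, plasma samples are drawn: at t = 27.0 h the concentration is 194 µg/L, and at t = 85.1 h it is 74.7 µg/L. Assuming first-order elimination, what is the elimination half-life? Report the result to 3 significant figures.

k = ln(C₁/C₂) / (t₂ − t₁) = ln(194/74.7) / (85.1 − 27.0)
  = 0.9544 / 58.10 = 0.01643 h⁻¹
t½ = ln 2 / k = ln 2 / 0.01643 ≈ 42.2 hours

42.2 hours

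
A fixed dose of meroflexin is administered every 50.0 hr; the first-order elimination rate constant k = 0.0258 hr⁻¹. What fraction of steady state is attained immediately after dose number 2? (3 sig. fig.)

f_n = 1 − e^(−nkτ) = 1 − e^(−2 × 0.02580 × 50.0) = 1 − e^(−2.580) = 1 − 0.07577 ≈ 0.924

0.924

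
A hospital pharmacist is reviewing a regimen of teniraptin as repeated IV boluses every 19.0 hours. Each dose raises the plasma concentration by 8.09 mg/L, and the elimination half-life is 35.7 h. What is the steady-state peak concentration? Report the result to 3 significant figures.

26.2 mg/L

k = ln 2 / 35.7 = 0.01942 h⁻¹
Fraction remaining after one interval: e^(−kτ) = e^(−0.01942 × 19.0) = 0.6915
R = 1 / (1 − 0.6915) = 3.241
Css,max = 8.09 × 3.241 ≈ 26.2 mg/L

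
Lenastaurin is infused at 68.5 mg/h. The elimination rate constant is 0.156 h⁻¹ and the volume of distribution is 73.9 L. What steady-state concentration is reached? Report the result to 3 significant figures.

CL = k · V = 0.156 × 73.9 = 11.53 L/h
Css = rate / CL = 68.5 / 11.53 ≈ 5.94 mg/L

5.94 mg/L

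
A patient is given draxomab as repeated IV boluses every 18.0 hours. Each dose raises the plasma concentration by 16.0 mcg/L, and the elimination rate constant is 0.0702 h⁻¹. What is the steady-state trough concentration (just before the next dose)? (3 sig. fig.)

Fraction remaining after one interval: e^(−kτ) = e^(−0.07020 × 18.0) = 0.2826
R = 1 / (1 − 0.2826) = 1.394
Css,max = 16.0 × 1.394 = 22.30 mcg/L
Css,min = Css,max × e^(−kτ) = 22.30 × 0.2826 ≈ 6.30 mcg/L

6.30 mcg/L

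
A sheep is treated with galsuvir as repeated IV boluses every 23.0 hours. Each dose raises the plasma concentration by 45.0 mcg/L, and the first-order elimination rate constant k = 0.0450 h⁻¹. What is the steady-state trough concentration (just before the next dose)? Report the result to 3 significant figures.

24.8 mcg/L

Fraction remaining after one interval: e^(−kτ) = e^(−0.04500 × 23.0) = 0.3552
R = 1 / (1 − 0.3552) = 1.551
Css,max = 45.0 × 1.551 = 69.79 mcg/L
Css,min = Css,max × e^(−kτ) = 69.79 × 0.3552 ≈ 24.8 mcg/L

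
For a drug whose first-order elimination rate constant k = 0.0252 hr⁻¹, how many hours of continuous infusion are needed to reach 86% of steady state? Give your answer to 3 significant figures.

78.0 hours

f = 1 − e^(−kt)  ⇒  t = −ln(1 − f) / k
t = −ln(1 − 0.86) / 0.02520 = 1.966 / 0.02520 ≈ 78.0 hours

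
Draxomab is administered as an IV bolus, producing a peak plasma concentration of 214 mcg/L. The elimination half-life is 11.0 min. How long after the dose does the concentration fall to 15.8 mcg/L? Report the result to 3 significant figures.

k = ln 2 / 11.0 = 0.06301 min⁻¹
C(t) = C₀ e^(−kt)  ⇒  t = ln(C₀/C) / k
t = ln(214/15.8) / 0.06301 = 2.606 / 0.06301 ≈ 41.4 minutes

41.4 minutes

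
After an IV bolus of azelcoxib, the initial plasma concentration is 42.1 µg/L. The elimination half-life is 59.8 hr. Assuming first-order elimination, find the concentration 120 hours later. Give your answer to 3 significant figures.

10.5 µg/L

k = ln 2 / 59.8 = 0.01159 hr⁻¹
C(t) = C₀ e^(−kt) = 42.1 × e^(−0.01159 × 120) = 42.1 × e^(−1.391) = 42.1 × 0.2488 ≈ 10.5 µg/L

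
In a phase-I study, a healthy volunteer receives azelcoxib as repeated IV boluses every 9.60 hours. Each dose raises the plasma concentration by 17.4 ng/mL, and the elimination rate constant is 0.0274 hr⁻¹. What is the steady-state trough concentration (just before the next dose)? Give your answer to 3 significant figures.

57.8 ng/mL

Fraction remaining after one interval: e^(−kτ) = e^(−0.02740 × 9.60) = 0.7687
R = 1 / (1 − 0.7687) = 4.324
Css,max = 17.4 × 4.324 = 75.23 ng/mL
Css,min = Css,max × e^(−kτ) = 75.23 × 0.7687 ≈ 57.8 ng/mL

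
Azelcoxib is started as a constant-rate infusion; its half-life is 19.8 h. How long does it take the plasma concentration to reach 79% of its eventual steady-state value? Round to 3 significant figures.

k = ln 2 / 19.8 = 0.03501 h⁻¹
f = 1 − e^(−kt)  ⇒  t = −ln(1 − f) / k
t = −ln(1 − 0.79) / 0.03501 = 1.561 / 0.03501 ≈ 44.6 hours

44.6 hours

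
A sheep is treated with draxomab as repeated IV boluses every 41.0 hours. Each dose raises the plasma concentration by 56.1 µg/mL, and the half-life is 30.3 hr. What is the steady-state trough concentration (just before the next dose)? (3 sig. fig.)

36.1 µg/mL

k = ln 2 / 30.3 = 0.02288 hr⁻¹
Fraction remaining after one interval: e^(−kτ) = e^(−0.02288 × 41.0) = 0.3914
R = 1 / (1 − 0.3914) = 1.643
Css,max = 56.1 × 1.643 = 92.18 µg/mL
Css,min = Css,max × e^(−kτ) = 92.18 × 0.3914 ≈ 36.1 µg/mL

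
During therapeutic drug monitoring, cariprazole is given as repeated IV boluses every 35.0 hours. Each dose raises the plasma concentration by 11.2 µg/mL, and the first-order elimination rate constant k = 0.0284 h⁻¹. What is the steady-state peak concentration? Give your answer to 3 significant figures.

17.8 µg/mL

Fraction remaining after one interval: e^(−kτ) = e^(−0.02840 × 35.0) = 0.3701
R = 1 / (1 − 0.3701) = 1.588
Css,max = 11.2 × 1.588 ≈ 17.8 µg/mL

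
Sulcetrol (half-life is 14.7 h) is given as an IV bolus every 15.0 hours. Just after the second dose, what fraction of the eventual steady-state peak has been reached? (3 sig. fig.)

0.757

k = ln 2 / 14.7 = 0.04715 h⁻¹
f_n = 1 − e^(−nkτ) = 1 − e^(−2 × 0.04715 × 15.0) = 1 − e^(−1.415) = 1 − 0.2430 ≈ 0.757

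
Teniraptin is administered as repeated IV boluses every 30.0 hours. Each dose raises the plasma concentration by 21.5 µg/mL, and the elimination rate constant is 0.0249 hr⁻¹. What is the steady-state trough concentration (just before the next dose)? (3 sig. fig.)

Fraction remaining after one interval: e^(−kτ) = e^(−0.02490 × 30.0) = 0.4738
R = 1 / (1 − 0.4738) = 1.900
Css,max = 21.5 × 1.900 = 40.86 µg/mL
Css,min = Css,max × e^(−kτ) = 40.86 × 0.4738 ≈ 19.4 µg/mL

19.4 µg/mL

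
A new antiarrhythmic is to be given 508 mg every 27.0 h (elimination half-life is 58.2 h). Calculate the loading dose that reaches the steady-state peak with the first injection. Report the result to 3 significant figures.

k = ln 2 / 58.2 = 0.01191 h⁻¹
Accumulation ratio R = 1 / (1 − e^(−kτ)) = 1 / (1 − e^(−0.01191×27.0)) = 1 / (1 − 0.7250) = 3.637
Loading dose = maintenance dose × R = 508 × 3.637 ≈ 1850 mg

1850 mg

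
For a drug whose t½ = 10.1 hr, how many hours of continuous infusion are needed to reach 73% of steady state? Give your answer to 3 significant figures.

k = ln 2 / 10.1 = 0.06863 hr⁻¹
f = 1 − e^(−kt)  ⇒  t = −ln(1 − f) / k
t = −ln(1 − 0.73) / 0.06863 = 1.309 / 0.06863 ≈ 19.1 hours

19.1 hours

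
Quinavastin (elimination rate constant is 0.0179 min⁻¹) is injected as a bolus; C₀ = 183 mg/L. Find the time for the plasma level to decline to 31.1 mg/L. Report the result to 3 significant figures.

C(t) = C₀ e^(−kt)  ⇒  t = ln(C₀/C) / k
t = ln(183/31.1) / 0.01790 = 1.772 / 0.01790 ≈ 99.0 minutes

99.0 minutes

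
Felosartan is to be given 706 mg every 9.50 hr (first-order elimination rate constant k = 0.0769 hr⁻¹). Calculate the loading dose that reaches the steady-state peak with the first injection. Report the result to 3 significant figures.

Accumulation ratio R = 1 / (1 − e^(−kτ)) = 1 / (1 − e^(−0.07690×9.50)) = 1 / (1 − 0.4816) = 1.929
Loading dose = maintenance dose × R = 706 × 1.929 ≈ 1360 mg

1360 mg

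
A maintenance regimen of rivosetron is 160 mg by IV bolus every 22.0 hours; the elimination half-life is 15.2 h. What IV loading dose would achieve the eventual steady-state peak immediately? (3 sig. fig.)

k = ln 2 / 15.2 = 0.04560 h⁻¹
Accumulation ratio R = 1 / (1 − e^(−kτ)) = 1 / (1 − e^(−0.04560×22.0)) = 1 / (1 − 0.3667) = 1.579
Loading dose = maintenance dose × R = 160 × 1.579 ≈ 253 mg

253 mg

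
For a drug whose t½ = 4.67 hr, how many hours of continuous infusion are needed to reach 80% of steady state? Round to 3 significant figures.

k = ln 2 / 4.67 = 0.1484 hr⁻¹
f = 1 − e^(−kt)  ⇒  t = −ln(1 − f) / k
t = −ln(1 − 0.8) / 0.1484 = 1.609 / 0.1484 ≈ 10.8 hours

10.8 hours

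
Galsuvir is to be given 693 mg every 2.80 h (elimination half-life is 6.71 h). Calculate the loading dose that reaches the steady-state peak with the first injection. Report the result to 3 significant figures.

2760 mg

k = ln 2 / 6.71 = 0.1033 h⁻¹
Accumulation ratio R = 1 / (1 − e^(−kτ)) = 1 / (1 − e^(−0.1033×2.80)) = 1 / (1 − 0.7488) = 3.981
Loading dose = maintenance dose × R = 693 × 3.981 ≈ 2760 mg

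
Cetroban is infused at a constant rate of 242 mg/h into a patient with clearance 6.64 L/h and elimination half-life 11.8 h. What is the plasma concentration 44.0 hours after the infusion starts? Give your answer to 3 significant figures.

Css = rate / CL = 242 / 6.64 = 36.45 µg/mL
k = ln 2 / 11.8 = 0.05874 h⁻¹
C(t) = Css (1 − e^(−kt)) = 36.45 × (1 − e^(−2.585)) = 36.45 × 0.9246 ≈ 33.7 µg/mL

33.7 µg/mL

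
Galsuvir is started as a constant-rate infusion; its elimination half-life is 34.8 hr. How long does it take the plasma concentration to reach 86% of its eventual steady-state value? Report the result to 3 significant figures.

k = ln 2 / 34.8 = 0.01992 hr⁻¹
f = 1 − e^(−kt)  ⇒  t = −ln(1 − f) / k
t = −ln(1 − 0.86) / 0.01992 = 1.966 / 0.01992 ≈ 98.7 hours

98.7 hours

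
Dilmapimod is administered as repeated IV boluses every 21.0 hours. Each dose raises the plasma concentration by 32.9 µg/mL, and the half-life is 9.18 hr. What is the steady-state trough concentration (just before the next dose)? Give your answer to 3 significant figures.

8.47 µg/mL

k = ln 2 / 9.18 = 0.07551 hr⁻¹
Fraction remaining after one interval: e^(−kτ) = e^(−0.07551 × 21.0) = 0.2048
R = 1 / (1 − 0.2048) = 1.258
Css,max = 32.9 × 1.258 = 41.37 µg/mL
Css,min = Css,max × e^(−kτ) = 41.37 × 0.2048 ≈ 8.47 µg/mL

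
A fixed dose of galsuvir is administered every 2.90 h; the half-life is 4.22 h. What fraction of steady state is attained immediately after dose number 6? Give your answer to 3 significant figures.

0.943

k = ln 2 / 4.22 = 0.1643 h⁻¹
f_n = 1 − e^(−nkτ) = 1 − e^(−6 × 0.1643 × 2.90) = 1 − e^(−2.858) = 1 − 0.05738 ≈ 0.943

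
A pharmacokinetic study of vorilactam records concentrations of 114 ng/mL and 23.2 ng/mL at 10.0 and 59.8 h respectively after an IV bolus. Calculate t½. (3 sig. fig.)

k = ln(C₁/C₂) / (t₂ − t₁) = ln(114/23.2) / (59.8 − 10.0)
  = 1.592 / 49.80 = 0.03197 h⁻¹
t½ = ln 2 / k = ln 2 / 0.03197 ≈ 21.7 hours

21.7 hours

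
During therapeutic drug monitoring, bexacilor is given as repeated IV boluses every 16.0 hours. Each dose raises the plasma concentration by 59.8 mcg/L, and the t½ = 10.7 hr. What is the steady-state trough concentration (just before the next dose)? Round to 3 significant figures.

k = ln 2 / 10.7 = 0.06478 hr⁻¹
Fraction remaining after one interval: e^(−kτ) = e^(−0.06478 × 16.0) = 0.3547
R = 1 / (1 − 0.3547) = 1.550
Css,max = 59.8 × 1.550 = 92.67 mcg/L
Css,min = Css,max × e^(−kτ) = 92.67 × 0.3547 ≈ 32.9 mcg/L

32.9 mcg/L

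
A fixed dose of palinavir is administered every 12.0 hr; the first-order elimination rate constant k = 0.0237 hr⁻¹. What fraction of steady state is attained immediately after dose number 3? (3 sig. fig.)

0.574

f_n = 1 − e^(−nkτ) = 1 − e^(−3 × 0.02370 × 12.0) = 1 − e^(−0.8532) = 1 − 0.4260 ≈ 0.574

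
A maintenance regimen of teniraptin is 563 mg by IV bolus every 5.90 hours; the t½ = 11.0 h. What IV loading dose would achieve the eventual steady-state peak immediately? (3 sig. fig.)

k = ln 2 / 11.0 = 0.06301 h⁻¹
Accumulation ratio R = 1 / (1 − e^(−kτ)) = 1 / (1 − e^(−0.06301×5.90)) = 1 / (1 − 0.6895) = 3.221
Loading dose = maintenance dose × R = 563 × 3.221 ≈ 1810 mg

1810 mg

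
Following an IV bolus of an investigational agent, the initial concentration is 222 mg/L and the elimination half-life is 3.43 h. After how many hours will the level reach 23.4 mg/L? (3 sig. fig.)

11.1 hours

k = ln 2 / 3.43 = 0.2021 h⁻¹
C(t) = C₀ e^(−kt)  ⇒  t = ln(C₀/C) / k
t = ln(222/23.4) / 0.2021 = 2.250 / 0.2021 ≈ 11.1 hours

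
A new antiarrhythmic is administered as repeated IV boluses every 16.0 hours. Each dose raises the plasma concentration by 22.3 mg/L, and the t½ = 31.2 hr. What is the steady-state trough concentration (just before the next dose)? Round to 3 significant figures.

52.2 mg/L

k = ln 2 / 31.2 = 0.02222 hr⁻¹
Fraction remaining after one interval: e^(−kτ) = e^(−0.02222 × 16.0) = 0.7009
R = 1 / (1 − 0.7009) = 3.343
Css,max = 22.3 × 3.343 = 74.54 mg/L
Css,min = Css,max × e^(−kτ) = 74.54 × 0.7009 ≈ 52.2 mg/L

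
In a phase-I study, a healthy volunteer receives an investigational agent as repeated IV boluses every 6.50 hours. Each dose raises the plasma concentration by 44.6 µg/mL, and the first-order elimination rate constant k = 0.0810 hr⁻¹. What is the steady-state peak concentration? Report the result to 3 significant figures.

Fraction remaining after one interval: e^(−kτ) = e^(−0.08100 × 6.50) = 0.5907
R = 1 / (1 − 0.5907) = 2.443
Css,max = 44.6 × 2.443 ≈ 109 µg/mL

109 µg/mL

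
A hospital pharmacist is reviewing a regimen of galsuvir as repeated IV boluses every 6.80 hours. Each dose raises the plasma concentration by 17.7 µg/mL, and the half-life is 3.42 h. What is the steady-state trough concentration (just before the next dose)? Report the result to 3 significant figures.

k = ln 2 / 3.42 = 0.2027 h⁻¹
Fraction remaining after one interval: e^(−kτ) = e^(−0.2027 × 6.80) = 0.2520
R = 1 / (1 − 0.2520) = 1.337
Css,max = 17.7 × 1.337 = 23.66 µg/mL
Css,min = Css,max × e^(−kτ) = 23.66 × 0.2520 ≈ 5.96 µg/mL

5.96 µg/mL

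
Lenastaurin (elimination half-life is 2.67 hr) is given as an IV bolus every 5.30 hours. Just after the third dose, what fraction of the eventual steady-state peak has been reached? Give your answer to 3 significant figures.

k = ln 2 / 2.67 = 0.2596 hr⁻¹
f_n = 1 − e^(−nkτ) = 1 − e^(−3 × 0.2596 × 5.30) = 1 − e^(−4.128) = 1 − 0.01612 ≈ 0.984

0.984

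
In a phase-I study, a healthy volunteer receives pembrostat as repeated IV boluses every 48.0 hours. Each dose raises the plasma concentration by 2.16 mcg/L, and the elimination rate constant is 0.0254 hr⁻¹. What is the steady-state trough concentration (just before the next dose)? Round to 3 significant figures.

0.906 mcg/L

Fraction remaining after one interval: e^(−kτ) = e^(−0.02540 × 48.0) = 0.2955
R = 1 / (1 − 0.2955) = 1.419
Css,max = 2.16 × 1.419 = 3.066 mcg/L
Css,min = Css,max × e^(−kτ) = 3.066 × 0.2955 ≈ 0.906 mcg/L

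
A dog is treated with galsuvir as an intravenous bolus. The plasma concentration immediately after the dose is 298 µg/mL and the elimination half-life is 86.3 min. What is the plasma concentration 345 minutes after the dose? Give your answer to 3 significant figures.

k = ln 2 / 86.3 = 0.008032 min⁻¹
345 min is 3.998 half-lives, so C = 298 × (1/2)^3.998 = 298 × 0.06260 ≈ 18.7 µg/mL

18.7 µg/mL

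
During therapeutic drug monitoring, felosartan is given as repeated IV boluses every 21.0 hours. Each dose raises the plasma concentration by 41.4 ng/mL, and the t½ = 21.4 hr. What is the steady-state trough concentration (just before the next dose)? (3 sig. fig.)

42.5 ng/mL

k = ln 2 / 21.4 = 0.03239 hr⁻¹
Fraction remaining after one interval: e^(−kτ) = e^(−0.03239 × 21.0) = 0.5065
R = 1 / (1 − 0.5065) = 2.026
Css,max = 41.4 × 2.026 = 83.89 ng/mL
Css,min = Css,max × e^(−kτ) = 83.89 × 0.5065 ≈ 42.5 ng/mL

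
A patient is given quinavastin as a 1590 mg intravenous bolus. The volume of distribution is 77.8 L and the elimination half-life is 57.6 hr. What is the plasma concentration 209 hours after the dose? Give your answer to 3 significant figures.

1.65 µg/mL

C₀ = dose / V = 1590 / 77.8 = 20.44 µg/mL
k = ln 2 / 57.6 = 0.01203 hr⁻¹
C(t) = C₀ e^(−kt) = 20.44 × e^(−0.01203 × 209) = 20.44 × e^(−2.515) = 20.44 × 0.08086 ≈ 1.65 µg/mL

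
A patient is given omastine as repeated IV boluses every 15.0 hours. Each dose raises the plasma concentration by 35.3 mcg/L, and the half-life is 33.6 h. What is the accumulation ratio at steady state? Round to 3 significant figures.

k = ln 2 / 33.6 = 0.02063 h⁻¹
Fraction remaining after one interval: e^(−kτ) = e^(−0.02063 × 15.0) = 0.7339
R = 1 / (1 − 0.7339) = 1 / 0.2661 ≈ 3.76

3.76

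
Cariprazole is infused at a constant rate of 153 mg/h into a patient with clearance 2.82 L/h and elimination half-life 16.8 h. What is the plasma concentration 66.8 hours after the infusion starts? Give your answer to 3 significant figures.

Css = rate / CL = 153 / 2.82 = 54.26 mg/L
k = ln 2 / 16.8 = 0.04126 h⁻¹
C(t) = Css (1 − e^(−kt)) = 54.26 × (1 − e^(−2.756)) = 54.26 × 0.9365 ≈ 50.8 mg/L

50.8 mg/L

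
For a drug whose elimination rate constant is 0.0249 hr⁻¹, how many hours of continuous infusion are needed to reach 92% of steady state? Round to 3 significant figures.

101 hours

f = 1 − e^(−kt)  ⇒  t = −ln(1 − f) / k
t = −ln(1 − 0.92) / 0.02490 = 2.526 / 0.02490 ≈ 101 hours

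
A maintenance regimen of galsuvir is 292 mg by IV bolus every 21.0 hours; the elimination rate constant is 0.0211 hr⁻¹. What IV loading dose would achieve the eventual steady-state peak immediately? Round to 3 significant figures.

816 mg

Accumulation ratio R = 1 / (1 − e^(−kτ)) = 1 / (1 − e^(−0.02110×21.0)) = 1 / (1 − 0.6420) = 2.794
Loading dose = maintenance dose × R = 292 × 2.794 ≈ 816 mg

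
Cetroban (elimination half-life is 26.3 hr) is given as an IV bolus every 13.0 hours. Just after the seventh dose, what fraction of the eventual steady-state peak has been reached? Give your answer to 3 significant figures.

0.909

k = ln 2 / 26.3 = 0.02636 hr⁻¹
f_n = 1 − e^(−nkτ) = 1 − e^(−7 × 0.02636 × 13.0) = 1 − e^(−2.398) = 1 − 0.09087 ≈ 0.909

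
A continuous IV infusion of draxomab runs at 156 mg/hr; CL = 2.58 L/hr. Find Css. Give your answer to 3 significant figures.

Css = infusion rate / CL = 156 / 2.58 ≈ 60.5 µg/mL

60.5 µg/mL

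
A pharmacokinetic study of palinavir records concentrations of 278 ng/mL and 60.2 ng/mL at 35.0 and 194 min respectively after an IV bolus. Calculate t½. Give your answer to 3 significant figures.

k = ln(C₁/C₂) / (t₂ − t₁) = ln(278/60.2) / (194 − 35.0)
  = 1.530 / 159.0 = 0.009622 min⁻¹
t½ = ln 2 / k = ln 2 / 0.009622 ≈ 72.0 minutes

72.0 minutes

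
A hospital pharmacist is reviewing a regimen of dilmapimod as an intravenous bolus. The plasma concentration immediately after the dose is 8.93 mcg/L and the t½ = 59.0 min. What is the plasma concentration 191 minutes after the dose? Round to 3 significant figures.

k = ln 2 / 59.0 = 0.01175 min⁻¹
191 min is 3.237 half-lives, so C = 8.93 × (1/2)^3.237 = 8.93 × 0.1060 ≈ 0.947 mcg/L

0.947 mcg/L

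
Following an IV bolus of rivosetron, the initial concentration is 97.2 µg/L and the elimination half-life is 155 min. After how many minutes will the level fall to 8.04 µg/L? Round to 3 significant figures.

557 minutes

k = ln 2 / 155 = 0.004472 min⁻¹
C(t) = C₀ e^(−kt)  ⇒  t = ln(C₀/C) / k
t = ln(97.2/8.04) / 0.004472 = 2.492 / 0.004472 ≈ 557 minutes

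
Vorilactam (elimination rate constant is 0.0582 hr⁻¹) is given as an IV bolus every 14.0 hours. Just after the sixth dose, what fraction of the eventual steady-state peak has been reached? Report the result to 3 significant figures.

0.992

f_n = 1 − e^(−nkτ) = 1 − e^(−6 × 0.05820 × 14.0) = 1 − e^(−4.889) = 1 − 0.007530 ≈ 0.992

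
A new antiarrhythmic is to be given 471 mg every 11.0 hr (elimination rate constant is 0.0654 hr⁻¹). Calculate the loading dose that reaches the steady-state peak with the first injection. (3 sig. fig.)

918 mg

Accumulation ratio R = 1 / (1 − e^(−kτ)) = 1 / (1 − e^(−0.06540×11.0)) = 1 / (1 − 0.4870) = 1.949
Loading dose = maintenance dose × R = 471 × 1.949 ≈ 918 mg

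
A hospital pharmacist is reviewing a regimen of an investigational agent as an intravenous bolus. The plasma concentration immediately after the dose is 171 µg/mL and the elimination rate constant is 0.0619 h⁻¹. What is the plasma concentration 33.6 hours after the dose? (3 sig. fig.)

21.4 µg/mL

C(t) = C₀ e^(−kt) = 171 × e^(−0.06190 × 33.6) = 171 × e^(−2.080) = 171 × 0.1250 ≈ 21.4 µg/mL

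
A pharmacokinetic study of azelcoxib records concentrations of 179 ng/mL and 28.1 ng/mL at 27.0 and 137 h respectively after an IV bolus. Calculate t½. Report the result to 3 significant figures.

41.2 hours

k = ln(C₁/C₂) / (t₂ − t₁) = ln(179/28.1) / (137 − 27.0)
  = 1.852 / 110.0 = 0.01683 h⁻¹
t½ = ln 2 / k = ln 2 / 0.01683 ≈ 41.2 hours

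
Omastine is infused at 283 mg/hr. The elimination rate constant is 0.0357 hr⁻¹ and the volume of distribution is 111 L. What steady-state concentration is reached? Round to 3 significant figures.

CL = k · V = 0.0357 × 111 = 3.963 L/hr
Css = rate / CL = 283 / 3.963 ≈ 71.4 mg/L

71.4 mg/L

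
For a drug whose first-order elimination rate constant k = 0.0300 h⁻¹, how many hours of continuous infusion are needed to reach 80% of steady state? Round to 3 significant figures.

53.6 hours

f = 1 − e^(−kt)  ⇒  t = −ln(1 − f) / k
t = −ln(1 − 0.8) / 0.03000 = 1.609 / 0.03000 ≈ 53.6 hours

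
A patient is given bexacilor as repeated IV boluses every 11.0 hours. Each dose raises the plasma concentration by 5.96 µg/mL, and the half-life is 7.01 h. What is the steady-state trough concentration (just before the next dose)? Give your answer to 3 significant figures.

3.03 µg/mL

k = ln 2 / 7.01 = 0.09888 h⁻¹
Fraction remaining after one interval: e^(−kτ) = e^(−0.09888 × 11.0) = 0.3370
R = 1 / (1 − 0.3370) = 1.508
Css,max = 5.96 × 1.508 = 8.989 µg/mL
Css,min = Css,max × e^(−kτ) = 8.989 × 0.3370 ≈ 3.03 µg/mL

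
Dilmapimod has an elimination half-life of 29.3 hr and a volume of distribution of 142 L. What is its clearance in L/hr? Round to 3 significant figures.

k = ln 2 / t½ = ln 2 / 29.3 = 0.02366 hr⁻¹
CL = k · V = 0.02366 × 142 ≈ 3.36 L/hr

3.36 L/hr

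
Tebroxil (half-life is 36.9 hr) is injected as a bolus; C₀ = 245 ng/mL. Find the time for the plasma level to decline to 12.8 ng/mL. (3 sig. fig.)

157 hours

k = ln 2 / 36.9 = 0.01878 hr⁻¹
C(t) = C₀ e^(−kt)  ⇒  t = ln(C₀/C) / k
t = ln(245/12.8) / 0.01878 = 2.952 / 0.01878 ≈ 157 hours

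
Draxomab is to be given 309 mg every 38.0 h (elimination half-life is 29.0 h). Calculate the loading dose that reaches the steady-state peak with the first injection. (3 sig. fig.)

518 mg

k = ln 2 / 29.0 = 0.02390 h⁻¹
Accumulation ratio R = 1 / (1 − e^(−kτ)) = 1 / (1 − e^(−0.02390×38.0)) = 1 / (1 − 0.4032) = 1.676
Loading dose = maintenance dose × R = 309 × 1.676 ≈ 518 mg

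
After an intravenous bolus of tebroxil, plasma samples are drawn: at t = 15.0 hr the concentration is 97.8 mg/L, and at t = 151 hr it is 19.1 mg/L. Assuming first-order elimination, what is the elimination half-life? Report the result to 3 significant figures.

k = ln(C₁/C₂) / (t₂ − t₁) = ln(97.8/19.1) / (151 − 15.0)
  = 1.633 / 136.0 = 0.01201 hr⁻¹
t½ = ln 2 / k = ln 2 / 0.01201 ≈ 57.7 hours

57.7 hours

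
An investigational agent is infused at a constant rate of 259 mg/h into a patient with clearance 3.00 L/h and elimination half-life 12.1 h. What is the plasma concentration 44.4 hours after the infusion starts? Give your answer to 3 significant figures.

79.5 µg/mL

Css = rate / CL = 259 / 3.00 = 86.33 µg/mL
k = ln 2 / 12.1 = 0.05728 h⁻¹
C(t) = Css (1 − e^(−kt)) = 86.33 × (1 − e^(−2.543)) = 86.33 × 0.9214 ≈ 79.5 µg/mL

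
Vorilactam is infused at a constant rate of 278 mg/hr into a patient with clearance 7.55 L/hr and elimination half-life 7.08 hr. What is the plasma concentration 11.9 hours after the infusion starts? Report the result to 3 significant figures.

25.3 mg/L

Css = rate / CL = 278 / 7.55 = 36.82 mg/L
k = ln 2 / 7.08 = 0.09790 hr⁻¹
C(t) = Css (1 − e^(−kt)) = 36.82 × (1 − e^(−1.165)) = 36.82 × 0.6881 ≈ 25.3 mg/L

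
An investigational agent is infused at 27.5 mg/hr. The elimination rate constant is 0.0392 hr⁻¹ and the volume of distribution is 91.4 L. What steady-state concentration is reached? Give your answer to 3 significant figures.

7.68 µg/mL

CL = k · V = 0.0392 × 91.4 = 3.583 L/hr
Css = rate / CL = 27.5 / 3.583 ≈ 7.68 µg/mL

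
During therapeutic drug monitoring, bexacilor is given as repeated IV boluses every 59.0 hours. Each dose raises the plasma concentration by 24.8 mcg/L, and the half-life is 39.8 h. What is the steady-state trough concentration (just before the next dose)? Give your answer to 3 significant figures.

k = ln 2 / 39.8 = 0.01742 h⁻¹
Fraction remaining after one interval: e^(−kτ) = e^(−0.01742 × 59.0) = 0.3579
R = 1 / (1 − 0.3579) = 1.557
Css,max = 24.8 × 1.557 = 38.62 mcg/L
Css,min = Css,max × e^(−kτ) = 38.62 × 0.3579 ≈ 13.8 mcg/L

13.8 mcg/L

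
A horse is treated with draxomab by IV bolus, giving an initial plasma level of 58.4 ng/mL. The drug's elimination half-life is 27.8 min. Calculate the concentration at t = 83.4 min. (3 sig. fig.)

k = ln 2 / 27.8 = 0.02493 min⁻¹
83.4 min is 3.000 half-lives, so C = 58.4 × (1/2)^3.000 = 58.4 × 0.1250 ≈ 7.30 ng/mL

7.30 ng/mL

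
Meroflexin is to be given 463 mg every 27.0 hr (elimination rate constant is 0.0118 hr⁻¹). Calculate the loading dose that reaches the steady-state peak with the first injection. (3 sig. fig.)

Accumulation ratio R = 1 / (1 − e^(−kτ)) = 1 / (1 − e^(−0.01180×27.0)) = 1 / (1 − 0.7272) = 3.665
Loading dose = maintenance dose × R = 463 × 3.665 ≈ 1700 mg

1700 mg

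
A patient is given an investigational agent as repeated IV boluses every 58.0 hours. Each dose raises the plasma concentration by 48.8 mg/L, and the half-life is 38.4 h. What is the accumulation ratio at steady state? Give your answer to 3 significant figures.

1.54

k = ln 2 / 38.4 = 0.01805 h⁻¹
Fraction remaining after one interval: e^(−kτ) = e^(−0.01805 × 58.0) = 0.3510
R = 1 / (1 − 0.3510) = 1 / 0.6490 ≈ 1.54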